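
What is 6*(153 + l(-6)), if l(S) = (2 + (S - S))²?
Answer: 942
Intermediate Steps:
l(S) = 4 (l(S) = (2 + 0)² = 2² = 4)
6*(153 + l(-6)) = 6*(153 + 4) = 6*157 = 942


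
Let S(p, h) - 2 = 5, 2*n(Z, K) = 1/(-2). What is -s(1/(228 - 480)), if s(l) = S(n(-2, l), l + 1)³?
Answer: -343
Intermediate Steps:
n(Z, K) = -¼ (n(Z, K) = (1/(-2))/2 = (1*(-½))/2 = (½)*(-½) = -¼)
S(p, h) = 7 (S(p, h) = 2 + 5 = 7)
s(l) = 343 (s(l) = 7³ = 343)
-s(1/(228 - 480)) = -1*343 = -343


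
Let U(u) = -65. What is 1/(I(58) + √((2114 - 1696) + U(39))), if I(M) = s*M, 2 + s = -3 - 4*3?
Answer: -986/971843 - √353/971843 ≈ -0.0010339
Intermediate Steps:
s = -17 (s = -2 + (-3 - 4*3) = -2 + (-3 - 12) = -2 - 15 = -17)
I(M) = -17*M
1/(I(58) + √((2114 - 1696) + U(39))) = 1/(-17*58 + √((2114 - 1696) - 65)) = 1/(-986 + √(418 - 65)) = 1/(-986 + √353)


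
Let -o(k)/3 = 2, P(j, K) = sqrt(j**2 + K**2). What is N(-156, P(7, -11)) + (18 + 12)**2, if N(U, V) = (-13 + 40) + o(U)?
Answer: 921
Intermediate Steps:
P(j, K) = sqrt(K**2 + j**2)
o(k) = -6 (o(k) = -3*2 = -6)
N(U, V) = 21 (N(U, V) = (-13 + 40) - 6 = 27 - 6 = 21)
N(-156, P(7, -11)) + (18 + 12)**2 = 21 + (18 + 12)**2 = 21 + 30**2 = 21 + 900 = 921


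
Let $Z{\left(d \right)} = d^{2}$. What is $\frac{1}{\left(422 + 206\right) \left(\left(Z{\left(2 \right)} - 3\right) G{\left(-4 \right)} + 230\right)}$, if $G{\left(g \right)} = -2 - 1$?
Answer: $\frac{1}{142556} \approx 7.0148 \cdot 10^{-6}$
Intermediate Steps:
$G{\left(g \right)} = -3$
$\frac{1}{\left(422 + 206\right) \left(\left(Z{\left(2 \right)} - 3\right) G{\left(-4 \right)} + 230\right)} = \frac{1}{\left(422 + 206\right) \left(\left(2^{2} - 3\right) \left(-3\right) + 230\right)} = \frac{1}{628 \left(\left(4 - 3\right) \left(-3\right) + 230\right)} = \frac{1}{628 \left(1 \left(-3\right) + 230\right)} = \frac{1}{628 \left(-3 + 230\right)} = \frac{1}{628 \cdot 227} = \frac{1}{142556}$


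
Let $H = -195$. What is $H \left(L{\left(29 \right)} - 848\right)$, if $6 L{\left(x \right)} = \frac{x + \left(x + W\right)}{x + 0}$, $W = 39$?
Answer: $\frac{9584575}{58} \approx 1.6525 \cdot 10^{5}$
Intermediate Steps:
$L{\left(x \right)} = \frac{39 + 2 x}{6 x}$ ($L{\left(x \right)} = \frac{\left(x + \left(x + 39\right)\right) \frac{1}{x + 0}}{6} = \frac{\left(x + \left(39 + x\right)\right) \frac{1}{x}}{6} = \frac{\left(39 + 2 x\right) \frac{1}{x}}{6} = \frac{\frac{1}{x} \left(39 + 2 x\right)}{6} = \frac{39 + 2 x}{6 x}$)
$H \left(L{\left(29 \right)} - 848\right) = - 195 \left(\frac{39 + 2 \cdot 29}{6 \cdot 29} - 848\right) = - 195 \left(\frac{1}{6} \cdot \frac{1}{29} \left(39 + 58\right) - 848\right) = - 195 \left(\frac{1}{6} \cdot \frac{1}{29} \cdot 97 - 848\right) = - 195 \left(\frac{97}{174} - 848\right) = \left(-195\right) \left(- \frac{147455}{174}\right) = \frac{9584575}{58}$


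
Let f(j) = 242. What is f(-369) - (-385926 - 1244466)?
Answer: 1630634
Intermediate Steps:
f(-369) - (-385926 - 1244466) = 242 - (-385926 - 1244466) = 242 - 1*(-1630392) = 242 + 1630392 = 1630634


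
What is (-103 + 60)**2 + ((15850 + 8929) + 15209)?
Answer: 41837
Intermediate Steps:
(-103 + 60)**2 + ((15850 + 8929) + 15209) = (-43)**2 + (24779 + 15209) = 1849 + 39988 = 41837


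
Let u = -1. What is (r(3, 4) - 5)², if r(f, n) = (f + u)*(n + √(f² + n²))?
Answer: 169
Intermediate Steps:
r(f, n) = (-1 + f)*(n + √(f² + n²)) (r(f, n) = (f - 1)*(n + √(f² + n²)) = (-1 + f)*(n + √(f² + n²)))
(r(3, 4) - 5)² = ((-1*4 - √(3² + 4²) + 3*4 + 3*√(3² + 4²)) - 5)² = ((-4 - √(9 + 16) + 12 + 3*√(9 + 16)) - 5)² = ((-4 - √25 + 12 + 3*√25) - 5)² = ((-4 - 1*5 + 12 + 3*5) - 5)² = ((-4 - 5 + 12 + 15) - 5)² = (18 - 5)² = 13² = 169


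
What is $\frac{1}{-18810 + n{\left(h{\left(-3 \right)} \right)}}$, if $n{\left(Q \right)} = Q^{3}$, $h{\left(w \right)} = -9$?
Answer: $- \frac{1}{19539} \approx -5.118 \cdot 10^{-5}$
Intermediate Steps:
$\frac{1}{-18810 + n{\left(h{\left(-3 \right)} \right)}} = \frac{1}{-18810 + \left(-9\right)^{3}} = \frac{1}{-18810 - 729} = \frac{1}{-19539} = - \frac{1}{19539}$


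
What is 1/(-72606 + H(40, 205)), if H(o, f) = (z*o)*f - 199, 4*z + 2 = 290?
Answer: 1/517595 ≈ 1.9320e-6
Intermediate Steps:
z = 72 (z = -½ + (¼)*290 = -½ + 145/2 = 72)
H(o, f) = -199 + 72*f*o (H(o, f) = (72*o)*f - 199 = 72*f*o - 199 = -199 + 72*f*o)
1/(-72606 + H(40, 205)) = 1/(-72606 + (-199 + 72*205*40)) = 1/(-72606 + (-199 + 590400)) = 1/(-72606 + 590201) = 1/517595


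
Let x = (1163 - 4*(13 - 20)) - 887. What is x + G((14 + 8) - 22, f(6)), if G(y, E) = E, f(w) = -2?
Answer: 302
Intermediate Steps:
x = 304 (x = (1163 - 4*(-7)) - 887 = (1163 + 28) - 887 = 1191 - 887 = 304)
x + G((14 + 8) - 22, f(6)) = 304 - 2 = 302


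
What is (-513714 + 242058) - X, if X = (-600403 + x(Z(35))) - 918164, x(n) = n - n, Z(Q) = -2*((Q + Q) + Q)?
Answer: 1246911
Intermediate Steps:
Z(Q) = -6*Q (Z(Q) = -2*(2*Q + Q) = -6*Q)
x(n) = 0
X = -1518567 (X = (-600403 + 0) - 918164 = -600403 - 918164 = -1518567)
(-513714 + 242058) - X = (-513714 + 242058) - 1*(-1518567) = -271656 + 1518567 = 1246911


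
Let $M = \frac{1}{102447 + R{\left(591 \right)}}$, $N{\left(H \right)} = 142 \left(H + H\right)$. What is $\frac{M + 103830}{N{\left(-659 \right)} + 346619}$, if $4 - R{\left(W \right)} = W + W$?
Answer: $\frac{10514760271}{16148658547} \approx 0.65112$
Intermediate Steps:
$R{\left(W \right)} = 4 - 2 W$ ($R{\left(W \right)} = 4 - \left(W + W\right) = 4 - 2 W$)
$N{\left(H \right)} = 284 H$ ($N{\left(H \right)} = 142 \cdot 2 H = 284 H$)
$M = \frac{1}{101269}$ ($M = \frac{1}{102447 + \left(4 - 1182\right)} = \frac{1}{102447 - 1178} = \frac{1}{101269} \approx 9.8747 \cdot 10^{-6}$)
$\frac{M + 103830}{N{\left(-659 \right)} + 346619} = \frac{\frac{1}{101269} + 103830}{284 \left(-659\right) + 346619} = \frac{10514760271}{101269 \left(-187156 + 346619\right)} = \frac{10514760271}{101269 \cdot 159463} = \frac{10514760271}{101269} \cdot \frac{1}{159463} = \frac{10514760271}{16148658547}$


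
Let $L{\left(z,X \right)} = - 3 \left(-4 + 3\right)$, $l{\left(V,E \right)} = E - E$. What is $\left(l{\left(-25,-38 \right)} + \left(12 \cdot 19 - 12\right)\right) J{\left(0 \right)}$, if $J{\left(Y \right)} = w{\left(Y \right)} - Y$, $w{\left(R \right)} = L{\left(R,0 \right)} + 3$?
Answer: $1296$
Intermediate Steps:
$l{\left(V,E \right)} = 0$
$L{\left(z,X \right)} = 3$ ($L{\left(z,X \right)} = \left(-3\right) \left(-1\right) = 3$)
$w{\left(R \right)} = 6$ ($w{\left(R \right)} = 3 + 3 = 6$)
$J{\left(Y \right)} = 6 - Y$
$\left(l{\left(-25,-38 \right)} + \left(12 \cdot 19 - 12\right)\right) J{\left(0 \right)} = \left(0 + \left(12 \cdot 19 - 12\right)\right) \left(6 - 0\right) = \left(0 + \left(228 - 12\right)\right) \left(6 + 0\right) = \left(0 + 216\right) 6 = 216 \cdot 6 = 1296$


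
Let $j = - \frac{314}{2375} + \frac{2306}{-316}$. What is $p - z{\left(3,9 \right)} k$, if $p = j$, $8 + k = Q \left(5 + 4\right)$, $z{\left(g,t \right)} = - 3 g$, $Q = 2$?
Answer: $\frac{30984513}{375250} \approx 82.57$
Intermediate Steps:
$k = 10$ ($k = -8 + 2 \left(5 + 4\right) = -8 + 2 \cdot 9 = -8 + 18 = 10$)
$j = - \frac{2787987}{375250}$ ($j = \left(-314\right) \frac{1}{2375} + 2306 \left(- \frac{1}{316}\right) = - \frac{314}{2375} - \frac{1153}{158} = - \frac{2787987}{375250} \approx -7.4297$)
$p = - \frac{2787987}{375250} \approx -7.4297$
$p - z{\left(3,9 \right)} k = - \frac{2787987}{375250} - \left(-3\right) 3 \cdot 10 = - \frac{2787987}{375250} - \left(-9\right) 10 = - \frac{2787987}{375250} - -90 = - \frac{2787987}{375250} + 90 = \frac{30984513}{375250}$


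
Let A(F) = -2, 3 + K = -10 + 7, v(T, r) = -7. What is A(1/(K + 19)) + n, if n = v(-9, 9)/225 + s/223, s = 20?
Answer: -97411/50175 ≈ -1.9414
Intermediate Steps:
K = -6 (K = -3 + (-10 + 7) = -3 - 3 = -6)
n = 2939/50175 (n = -7/225 + 20/223 = 2939/50175 ≈ 0.058575)
A(1/(K + 19)) + n = -2 + 2939/50175 = -97411/50175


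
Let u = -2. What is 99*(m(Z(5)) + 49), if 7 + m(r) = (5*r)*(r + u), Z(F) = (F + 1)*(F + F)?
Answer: 1726758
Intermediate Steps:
Z(F) = 2*F*(1 + F) (Z(F) = (1 + F)*(2*F) = 2*F*(1 + F))
m(r) = -7 + 5*r*(-2 + r) (m(r) = -7 + (5*r)*(r - 2) = -7 + (5*r)*(-2 + r) = -7 + 5*r*(-2 + r))
99*(m(Z(5)) + 49) = 99*((-7 - 20*5*(1 + 5) + 5*(2*5*(1 + 5))**2) + 49) = 99*((-7 - 20*5*6 + 5*(2*5*6)**2) + 49) = 99*((-7 - 10*60 + 5*60**2) + 49) = 99*((-7 - 600 + 5*3600) + 49) = 99*((-7 - 600 + 18000) + 49) = 99*(17393 + 49) = 99*17442 = 1726758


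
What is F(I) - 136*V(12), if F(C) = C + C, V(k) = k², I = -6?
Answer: -19596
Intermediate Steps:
F(C) = 2*C
F(I) - 136*V(12) = 2*(-6) - 136*12² = -12 - 136*144 = -12 - 19584 = -19596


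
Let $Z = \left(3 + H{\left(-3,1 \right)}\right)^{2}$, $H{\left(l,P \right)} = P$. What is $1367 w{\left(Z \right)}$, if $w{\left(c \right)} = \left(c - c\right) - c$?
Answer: $-21872$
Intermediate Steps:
$Z = 16$ ($Z = \left(3 + 1\right)^{2} = 4^{2} = 16$)
$w{\left(c \right)} = - c$ ($w{\left(c \right)} = 0 - c = - c$)
$1367 w{\left(Z \right)} = 1367 \left(\left(-1\right) 16\right) = 1367 \left(-16\right) = -21872$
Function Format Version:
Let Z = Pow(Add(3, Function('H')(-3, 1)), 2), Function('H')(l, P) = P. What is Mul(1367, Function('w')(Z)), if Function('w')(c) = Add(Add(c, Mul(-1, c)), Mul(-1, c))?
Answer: -21872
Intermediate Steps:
Z = 16 (Z = Pow(Add(3, 1), 2) = Pow(4, 2) = 16)
Function('w')(c) = Mul(-1, c) (Function('w')(c) = Add(0, Mul(-1, c)) = Mul(-1, c))
Mul(1367, Function('w')(Z)) = Mul(1367, Mul(-1, 16)) = Mul(1367, -16) = -21872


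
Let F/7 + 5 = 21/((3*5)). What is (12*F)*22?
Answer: -33264/5 ≈ -6652.8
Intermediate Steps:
F = -126/5 (F = -35 + 7*(21/((3*5))) = -35 + 7*(21/15) = -35 + 7*(21*(1/15)) = -35 + 7*(7/5) = -35 + 49/5 = -126/5 ≈ -25.200)
(12*F)*22 = (12*(-126/5))*22 = -1512/5*22 = -33264/5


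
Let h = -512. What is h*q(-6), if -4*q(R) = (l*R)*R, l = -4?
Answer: -18432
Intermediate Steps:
q(R) = R² (q(R) = -(-4*R)*R/4 = -(-1)*R² = R²)
h*q(-6) = -512*(-6)² = -512*36 = -18432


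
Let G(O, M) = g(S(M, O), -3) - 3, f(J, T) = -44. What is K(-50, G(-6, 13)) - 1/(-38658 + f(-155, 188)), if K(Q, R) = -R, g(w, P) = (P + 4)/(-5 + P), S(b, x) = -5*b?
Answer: 483779/154808 ≈ 3.1250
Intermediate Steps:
g(w, P) = (4 + P)/(-5 + P)
G(O, M) = -25/8 (G(O, M) = (4 - 3)/(-5 - 3) - 3 = 1/(-8) - 3 = -⅛*1 - 3 = -⅛ - 3 = -25/8)
K(-50, G(-6, 13)) - 1/(-38658 + f(-155, 188)) = -1*(-25/8) - 1/(-38658 - 44) = 25/8 - 1/(-38702) = 25/8 - 1*(-1/38702) = 25/8 + 1/38702 = 483779/154808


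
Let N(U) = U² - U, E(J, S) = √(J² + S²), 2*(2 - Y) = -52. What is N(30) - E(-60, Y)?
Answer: 870 - 4*√274 ≈ 803.79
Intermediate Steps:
Y = 28 (Y = 2 - ½*(-52) = 2 + 26 = 28)
N(30) - E(-60, Y) = 30*(-1 + 30) - √((-60)² + 28²) = 30*29 - √(3600 + 784) = 870 - √4384 = 870 - 4*√274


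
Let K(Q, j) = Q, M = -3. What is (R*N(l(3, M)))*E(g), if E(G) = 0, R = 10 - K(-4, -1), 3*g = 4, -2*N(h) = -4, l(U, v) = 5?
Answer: 0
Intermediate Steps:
N(h) = 2 (N(h) = -½*(-4) = 2)
g = 4/3 (g = (⅓)*4 = 4/3 ≈ 1.3333)
R = 14 (R = 10 - 1*(-4) = 10 + 4 = 14)
(R*N(l(3, M)))*E(g) = (14*2)*0 = 28*0 = 0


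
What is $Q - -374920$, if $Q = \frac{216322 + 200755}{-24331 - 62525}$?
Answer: $\frac{32563634443}{86856} \approx 3.7492 \cdot 10^{5}$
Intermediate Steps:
$Q = - \frac{417077}{86856}$ ($Q = \frac{417077}{-86856} = 417077 \left(- \frac{1}{86856}\right) = - \frac{417077}{86856} \approx -4.8019$)
$Q - -374920 = - \frac{417077}{86856} - -374920 = - \frac{417077}{86856} + 374920 = \frac{32563634443}{86856}$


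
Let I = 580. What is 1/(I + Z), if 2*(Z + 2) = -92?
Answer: 1/532 ≈ 0.0018797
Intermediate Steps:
Z = -48 (Z = -2 + (½)*(-92) = -2 - 46 = -48)
1/(I + Z) = 1/(580 - 48) = 1/532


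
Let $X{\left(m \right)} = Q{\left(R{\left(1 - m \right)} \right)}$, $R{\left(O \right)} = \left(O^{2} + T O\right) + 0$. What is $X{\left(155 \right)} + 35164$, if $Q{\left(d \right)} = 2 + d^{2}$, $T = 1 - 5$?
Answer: $592081390$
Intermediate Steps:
$T = -4$ ($T = 1 - 5 = -4$)
$R{\left(O \right)} = O^{2} - 4 O$ ($R{\left(O \right)} = \left(O^{2} - 4 O\right) + 0 = O^{2} - 4 O$)
$X{\left(m \right)} = 2 + \left(1 - m\right)^{2} \left(-3 - m\right)^{2}$ ($X{\left(m \right)} = 2 + \left(\left(1 - m\right) \left(-4 - \left(-1 + m\right)\right)\right)^{2} = 2 + \left(\left(1 - m\right) \left(-3 - m\right)\right)^{2} = 2 + \left(1 - m\right)^{2} \left(-3 - m\right)^{2}$)
$X{\left(155 \right)} + 35164 = \left(2 + \left(-1 + 155\right)^{2} \left(3 + 155\right)^{2}\right) + 35164 = \left(2 + 154^{2} \cdot 158^{2}\right) + 35164 = \left(2 + 23716 \cdot 24964\right) + 35164 = \left(2 + 592046224\right) + 35164 = 592046226 + 35164 = 592081390$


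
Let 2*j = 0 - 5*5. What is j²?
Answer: 625/4 ≈ 156.25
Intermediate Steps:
j = -25/2 (j = (0 - 5*5)/2 = (0 - 25)/2 = (½)*(-25) = -25/2 ≈ -12.500)
j² = (-25/2)² = 625/4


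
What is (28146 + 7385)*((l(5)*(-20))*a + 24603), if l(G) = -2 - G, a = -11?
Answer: 819451453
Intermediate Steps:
(28146 + 7385)*((l(5)*(-20))*a + 24603) = (28146 + 7385)*(((-2 - 1*5)*(-20))*(-11) + 24603) = 35531*(((-2 - 5)*(-20))*(-11) + 24603) = 35531*(-7*(-20)*(-11) + 24603) = 35531*(140*(-11) + 24603) = 35531*(-1540 + 24603) = 35531*23063 = 819451453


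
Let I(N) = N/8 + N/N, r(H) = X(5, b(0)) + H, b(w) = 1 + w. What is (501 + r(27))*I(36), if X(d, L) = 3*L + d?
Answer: 2948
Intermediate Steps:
X(d, L) = d + 3*L
r(H) = 8 + H (r(H) = (5 + 3*(1 + 0)) + H = (5 + 3*1) + H = (5 + 3) + H = 8 + H)
I(N) = 1 + N/8 (I(N) = N*(1/8) + 1 = N/8 + 1 = 1 + N/8)
(501 + r(27))*I(36) = (501 + (8 + 27))*(1 + (1/8)*36) = (501 + 35)*(1 + 9/2) = 536*(11/2) = 2948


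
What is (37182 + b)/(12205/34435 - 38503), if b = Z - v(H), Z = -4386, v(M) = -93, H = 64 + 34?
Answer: -75502181/88389240 ≈ -0.85420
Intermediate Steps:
H = 98
b = -4293 (b = -4386 - 1*(-93) = -4386 + 93 = -4293)
(37182 + b)/(12205/34435 - 38503) = (37182 - 4293)/(12205/34435 - 38503) = 32889/(12205*(1/34435) - 38503) = 32889/(2441/6887 - 38503) = 32889/(-265167720/6887) = 32889*(-6887/265167720) = -75502181/88389240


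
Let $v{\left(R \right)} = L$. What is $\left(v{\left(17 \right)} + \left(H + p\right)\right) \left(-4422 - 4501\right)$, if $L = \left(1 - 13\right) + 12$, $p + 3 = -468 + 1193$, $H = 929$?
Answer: $-14731873$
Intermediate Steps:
$p = 722$ ($p = -3 + \left(-468 + 1193\right) = -3 + 725 = 722$)
$L = 0$ ($L = -12 + 12 = 0$)
$v{\left(R \right)} = 0$
$\left(v{\left(17 \right)} + \left(H + p\right)\right) \left(-4422 - 4501\right) = \left(0 + \left(929 + 722\right)\right) \left(-4422 - 4501\right) = \left(0 + 1651\right) \left(-8923\right) = 1651 \left(-8923\right) = -14731873$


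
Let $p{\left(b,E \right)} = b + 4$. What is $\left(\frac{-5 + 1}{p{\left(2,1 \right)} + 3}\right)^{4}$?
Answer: $\frac{256}{6561} \approx 0.039018$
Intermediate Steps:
$p{\left(b,E \right)} = 4 + b$
$\left(\frac{-5 + 1}{p{\left(2,1 \right)} + 3}\right)^{4} = \left(\frac{-5 + 1}{\left(4 + 2\right) + 3}\right)^{4} = \left(- \frac{4}{6 + 3}\right)^{4} = \left(- \frac{4}{9}\right)^{4} = \frac{256}{6561}$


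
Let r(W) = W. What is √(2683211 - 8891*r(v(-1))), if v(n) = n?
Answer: √2692102 ≈ 1640.8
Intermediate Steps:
√(2683211 - 8891*r(v(-1))) = √(2683211 - 8891*(-1)) = √(2683211 + 8891) = √2692102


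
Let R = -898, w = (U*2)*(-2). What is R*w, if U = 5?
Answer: 17960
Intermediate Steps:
w = -20 (w = (5*2)*(-2) = 10*(-2) = -20)
R*w = -898*(-20) = 17960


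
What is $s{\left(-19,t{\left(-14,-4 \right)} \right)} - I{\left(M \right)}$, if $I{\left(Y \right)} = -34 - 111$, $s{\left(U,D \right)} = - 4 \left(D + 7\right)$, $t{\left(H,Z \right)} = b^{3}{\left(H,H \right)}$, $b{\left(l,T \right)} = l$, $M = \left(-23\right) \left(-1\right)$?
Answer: $11093$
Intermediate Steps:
$M = 23$
$t{\left(H,Z \right)} = H^{3}$
$s{\left(U,D \right)} = -28 - 4 D$ ($s{\left(U,D \right)} = - 4 \left(7 + D\right) = -28 - 4 D$)
$I{\left(Y \right)} = -145$
$s{\left(-19,t{\left(-14,-4 \right)} \right)} - I{\left(M \right)} = \left(-28 - 4 \left(-14\right)^{3}\right) - -145 = \left(-28 - -10976\right) + 145 = \left(-28 + 10976\right) + 145 = 10948 + 145 = 11093$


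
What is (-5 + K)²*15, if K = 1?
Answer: 240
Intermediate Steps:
(-5 + K)²*15 = (-5 + 1)²*15 = (-4)²*15 = 16*15 = 240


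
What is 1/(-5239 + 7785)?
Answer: 1/2546 ≈ 0.00039277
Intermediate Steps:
1/(-5239 + 7785) = 1/2546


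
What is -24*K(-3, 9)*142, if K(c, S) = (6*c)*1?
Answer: 61344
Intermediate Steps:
K(c, S) = 6*c
-24*K(-3, 9)*142 = -144*(-3)*142 = -24*(-18)*142 = 432*142 = 61344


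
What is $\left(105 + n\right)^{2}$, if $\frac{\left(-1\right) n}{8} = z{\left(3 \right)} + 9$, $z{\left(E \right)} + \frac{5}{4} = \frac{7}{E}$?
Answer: $\frac{5329}{9} \approx 592.11$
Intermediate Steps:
$z{\left(E \right)} = - \frac{5}{4} + \frac{7}{E}$
$n = - \frac{242}{3}$ ($n = - 8 \left(\left(- \frac{5}{4} + \frac{7}{3}\right) + 9\right) = - 8 \left(\frac{13}{12} + 9\right) = \left(-8\right) \frac{121}{12} = - \frac{242}{3} \approx -80.667$)
$\left(105 + n\right)^{2} = \left(105 - \frac{242}{3}\right)^{2} = \left(\frac{73}{3}\right)^{2} = \frac{5329}{9}$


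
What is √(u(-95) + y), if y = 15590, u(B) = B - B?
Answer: √15590 ≈ 124.86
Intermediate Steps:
u(B) = 0
√(u(-95) + y) = √(0 + 15590) = √15590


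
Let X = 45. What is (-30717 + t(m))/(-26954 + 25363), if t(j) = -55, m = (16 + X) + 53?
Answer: 30772/1591 ≈ 19.341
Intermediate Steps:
m = 114 (m = (16 + 45) + 53 = 61 + 53 = 114)
(-30717 + t(m))/(-26954 + 25363) = (-30717 - 55)/(-26954 + 25363) = -30772/(-1591) = -30772*(-1/1591) = 30772/1591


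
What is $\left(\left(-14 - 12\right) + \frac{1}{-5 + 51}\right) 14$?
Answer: $- \frac{8365}{23} \approx -363.7$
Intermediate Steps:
$\left(\left(-14 - 12\right) + \frac{1}{-5 + 51}\right) 14 = \left(-26 + \frac{1}{46}\right) 14 = \left(- \frac{1195}{46}\right) 14 = - \frac{8365}{23}$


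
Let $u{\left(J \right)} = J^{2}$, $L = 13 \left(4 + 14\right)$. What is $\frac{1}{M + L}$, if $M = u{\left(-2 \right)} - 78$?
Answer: $\frac{1}{160} \approx 0.00625$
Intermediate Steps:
$L = 234$ ($L = 13 \cdot 18 = 234$)
$M = -74$ ($M = \left(-2\right)^{2} - 78 = 4 - 78 = -74$)
$\frac{1}{M + L} = \frac{1}{-74 + 234} = \frac{1}{160}$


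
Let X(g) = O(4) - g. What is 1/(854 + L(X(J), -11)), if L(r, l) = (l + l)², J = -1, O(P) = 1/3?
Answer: 1/1338 ≈ 0.00074738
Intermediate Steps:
O(P) = ⅓
X(g) = ⅓ - g
L(r, l) = 4*l² (L(r, l) = (2*l)² = 4*l²)
1/(854 + L(X(J), -11)) = 1/(854 + 4*(-11)²) = 1/(854 + 4*121) = 1/(854 + 484) = 1/1338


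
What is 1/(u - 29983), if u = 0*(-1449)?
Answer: -1/29983 ≈ -3.3352e-5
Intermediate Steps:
u = 0
1/(u - 29983) = 1/(0 - 29983) = 1/(-29983) = -1/29983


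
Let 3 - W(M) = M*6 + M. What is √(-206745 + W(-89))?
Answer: I*√206119 ≈ 454.0*I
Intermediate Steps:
W(M) = 3 - 7*M (W(M) = 3 - (M*6 + M) = 3 - (6*M + M) = 3 - 7*M)
√(-206745 + W(-89)) = √(-206745 + (3 - 7*(-89))) = √(-206745 + (3 + 623)) = √(-206745 + 626) = √(-206119) = I*√206119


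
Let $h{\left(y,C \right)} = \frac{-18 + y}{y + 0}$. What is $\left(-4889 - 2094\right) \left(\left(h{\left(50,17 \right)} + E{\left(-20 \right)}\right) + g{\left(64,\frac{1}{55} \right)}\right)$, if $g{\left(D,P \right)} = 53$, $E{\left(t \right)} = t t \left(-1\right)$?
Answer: $\frac{60465797}{25} \approx 2.4186 \cdot 10^{6}$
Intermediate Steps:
$E{\left(t \right)} = - t^{2}$ ($E{\left(t \right)} = t^{2} \left(-1\right) = - t^{2}$)
$h{\left(y,C \right)} = \frac{-18 + y}{y}$
$\left(-4889 - 2094\right) \left(\left(h{\left(50,17 \right)} + E{\left(-20 \right)}\right) + g{\left(64,\frac{1}{55} \right)}\right) = \left(-4889 - 2094\right) \left(\left(\frac{-18 + 50}{50} - \left(-20\right)^{2}\right) + 53\right) = - 6983 \left(\left(\frac{1}{50} \cdot 32 - 400\right) + 53\right) = - 6983 \left(\left(\frac{16}{25} - 400\right) + 53\right) = - 6983 \left(- \frac{9984}{25} + 53\right) = \left(-6983\right) \left(- \frac{8659}{25}\right) = \frac{60465797}{25}$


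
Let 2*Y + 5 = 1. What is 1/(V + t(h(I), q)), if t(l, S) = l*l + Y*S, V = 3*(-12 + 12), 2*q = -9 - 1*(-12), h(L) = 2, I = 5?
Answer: 1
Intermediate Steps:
Y = -2 (Y = -5/2 + (½)*1 = -5/2 + ½ = -2)
q = 3/2 (q = (-9 - 1*(-12))/2 = (-9 + 12)/2 = (½)*3 = 3/2 ≈ 1.5000)
V = 0 (V = 3*0 = 0)
t(l, S) = l² - 2*S (t(l, S) = l*l - 2*S = l² - 2*S)
1/(V + t(h(I), q)) = 1/(0 + (2² - 2*3/2)) = 1/(0 + (4 - 3)) = 1/(0 + 1) = 1/1 = 1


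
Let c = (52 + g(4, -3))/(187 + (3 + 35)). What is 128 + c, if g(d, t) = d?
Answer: 28856/225 ≈ 128.25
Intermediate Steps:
c = 56/225 (c = (52 + 4)/(187 + (3 + 35)) = 56/(187 + 38) = 56/225 ≈ 0.24889)
128 + c = 128 + 56/225 = 28856/225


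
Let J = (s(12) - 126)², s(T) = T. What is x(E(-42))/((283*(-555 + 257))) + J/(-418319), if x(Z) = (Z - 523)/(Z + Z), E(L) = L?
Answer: -92300742011/2963395221864 ≈ -0.031147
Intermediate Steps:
J = 12996 (J = (12 - 126)² = (-114)² = 12996)
x(Z) = (-523 + Z)/(2*Z) (x(Z) = (-523 + Z)/((2*Z)) = (-523 + Z)*(1/(2*Z)) = (-523 + Z)/(2*Z))
x(E(-42))/((283*(-555 + 257))) + J/(-418319) = ((½)*(-523 - 42)/(-42))/((283*(-555 + 257))) + 12996/(-418319) = ((½)*(-1/42)*(-565))/((283*(-298))) + 12996*(-1/418319) = (565/84)/(-84334) - 12996/418319 = (565/84)*(-1/84334) - 12996/418319 = -565/7084056 - 12996/418319 = -92300742011/2963395221864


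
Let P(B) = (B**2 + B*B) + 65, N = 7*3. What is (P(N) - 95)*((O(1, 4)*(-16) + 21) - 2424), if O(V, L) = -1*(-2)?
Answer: -2074620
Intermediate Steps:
O(V, L) = 2
N = 21
P(B) = 65 + 2*B**2 (P(B) = (B**2 + B**2) + 65 = 2*B**2 + 65 = 65 + 2*B**2)
(P(N) - 95)*((O(1, 4)*(-16) + 21) - 2424) = ((65 + 2*21**2) - 95)*((2*(-16) + 21) - 2424) = ((65 + 2*441) - 95)*((-32 + 21) - 2424) = ((65 + 882) - 95)*(-11 - 2424) = (947 - 95)*(-2435) = 852*(-2435) = -2074620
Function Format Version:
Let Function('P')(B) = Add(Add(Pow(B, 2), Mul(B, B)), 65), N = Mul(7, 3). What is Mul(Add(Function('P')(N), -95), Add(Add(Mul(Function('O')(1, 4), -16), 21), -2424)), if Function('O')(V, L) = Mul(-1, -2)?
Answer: -2074620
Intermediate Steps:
Function('O')(V, L) = 2
N = 21
Function('P')(B) = Add(65, Mul(2, Pow(B, 2))) (Function('P')(B) = Add(Add(Pow(B, 2), Pow(B, 2)), 65) = Add(Mul(2, Pow(B, 2)), 65) = Add(65, Mul(2, Pow(B, 2))))
Mul(Add(Function('P')(N), -95), Add(Add(Mul(Function('O')(1, 4), -16), 21), -2424)) = Mul(Add(Add(65, Mul(2, Pow(21, 2))), -95), Add(Add(Mul(2, -16), 21), -2424)) = Mul(Add(Add(65, Mul(2, 441)), -95), Add(Add(-32, 21), -2424)) = Mul(Add(Add(65, 882), -95), Add(-11, -2424)) = Mul(Add(947, -95), -2435) = Mul(852, -2435) = -2074620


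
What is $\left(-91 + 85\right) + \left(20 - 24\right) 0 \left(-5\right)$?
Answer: $-6$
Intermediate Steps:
$\left(-91 + 85\right) + \left(20 - 24\right) 0 \left(-5\right) = -6 - 0 = -6 + 0 = -6$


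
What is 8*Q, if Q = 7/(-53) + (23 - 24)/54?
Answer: -1724/1431 ≈ -1.2048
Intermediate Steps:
Q = -431/2862 (Q = 7*(-1/53) - 1*1/54 = -7/53 - 1/54 = -431/2862 ≈ -0.15059)
8*Q = 8*(-431/2862) = -1724/1431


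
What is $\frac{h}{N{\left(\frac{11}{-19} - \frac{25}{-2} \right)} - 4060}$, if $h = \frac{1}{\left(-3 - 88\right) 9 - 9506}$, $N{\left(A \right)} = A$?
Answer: $\frac{38}{1588263775} \approx 2.3926 \cdot 10^{-8}$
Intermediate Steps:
$h = - \frac{1}{10325}$ ($h = \frac{1}{\left(-3 - 88\right) 9 - 9506} = \frac{1}{\left(-91\right) 9 - 9506} = \frac{1}{-819 - 9506} = \frac{1}{-10325} = - \frac{1}{10325} \approx -9.6852 \cdot 10^{-5}$)
$\frac{h}{N{\left(\frac{11}{-19} - \frac{25}{-2} \right)} - 4060} = - \frac{1}{10325 \left(\left(\frac{11}{-19} - \frac{25}{-2}\right) - 4060\right)} = - \frac{1}{10325 \left(\left(11 \left(- \frac{1}{19}\right) - - \frac{25}{2}\right) - 4060\right)} = - \frac{1}{10325 \left(\left(- \frac{11}{19} + \frac{25}{2}\right) - 4060\right)} = - \frac{1}{10325 \left(\frac{453}{38} - 4060\right)} = - \frac{1}{10325 \left(- \frac{153827}{38}\right)} = \left(- \frac{1}{10325}\right) \left(- \frac{38}{153827}\right) = \frac{38}{1588263775}$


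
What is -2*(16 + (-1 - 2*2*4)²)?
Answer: -610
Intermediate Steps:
-2*(16 + (-1 - 2*2*4)²) = -2*(16 + (-1 - 4*4)²) = -2*(16 + (-1 - 16)²) = -2*(16 + (-17)²) = -2*(16 + 289) = -2*305 = -610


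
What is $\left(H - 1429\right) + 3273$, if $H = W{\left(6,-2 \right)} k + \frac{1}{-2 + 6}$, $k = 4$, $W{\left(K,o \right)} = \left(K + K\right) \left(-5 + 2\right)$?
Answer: $\frac{6801}{4} \approx 1700.3$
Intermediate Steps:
$W{\left(K,o \right)} = - 6 K$ ($W{\left(K,o \right)} = 2 K \left(-3\right) = - 6 K$)
$H = - \frac{575}{4}$ ($H = \left(-6\right) 6 \cdot 4 + \frac{1}{-2 + 6} = \left(-36\right) 4 + \frac{1}{4} = -144 + \frac{1}{4} = - \frac{575}{4} \approx -143.75$)
$\left(H - 1429\right) + 3273 = \left(- \frac{575}{4} - 1429\right) + 3273 = - \frac{6291}{4} + 3273 = \frac{6801}{4}$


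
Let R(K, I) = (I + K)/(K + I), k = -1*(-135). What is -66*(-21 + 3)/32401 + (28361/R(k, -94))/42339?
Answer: 969223493/1371825939 ≈ 0.70652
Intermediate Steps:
k = 135
R(K, I) = 1 (R(K, I) = (I + K)/(I + K) = 1)
-66*(-21 + 3)/32401 + (28361/R(k, -94))/42339 = -66*(-21 + 3)/32401 + (28361/1)/42339 = -66*(-18)*(1/32401) + (28361*1)*(1/42339) = 1188*(1/32401) + 28361*(1/42339) = 1188/32401 + 28361/42339 = 969223493/1371825939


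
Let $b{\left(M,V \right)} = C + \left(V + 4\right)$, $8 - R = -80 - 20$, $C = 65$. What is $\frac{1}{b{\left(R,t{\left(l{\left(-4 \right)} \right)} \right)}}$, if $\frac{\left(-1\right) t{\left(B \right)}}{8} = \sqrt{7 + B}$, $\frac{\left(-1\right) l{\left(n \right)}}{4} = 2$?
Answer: $\frac{69}{4825} + \frac{8 i}{4825} \approx 0.014301 + 0.001658 i$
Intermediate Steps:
$l{\left(n \right)} = -8$ ($l{\left(n \right)} = \left(-4\right) 2 = -8$)
$R = 108$ ($R = 8 - \left(-80 - 20\right) = 8 - -100 = 8 + 100 = 108$)
$t{\left(B \right)} = - 8 \sqrt{7 + B}$
$b{\left(M,V \right)} = 69 + V$ ($b{\left(M,V \right)} = 65 + \left(V + 4\right) = 65 + \left(4 + V\right) = 69 + V$)
$\frac{1}{b{\left(R,t{\left(l{\left(-4 \right)} \right)} \right)}} = \frac{1}{69 - 8 \sqrt{7 - 8}} = \frac{1}{69 - 8 \sqrt{-1}} = \frac{1}{69 - 8 i} = \frac{69 + 8 i}{4825}$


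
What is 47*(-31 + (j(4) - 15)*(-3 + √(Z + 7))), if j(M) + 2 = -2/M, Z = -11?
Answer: 2021/2 - 1645*I ≈ 1010.5 - 1645.0*I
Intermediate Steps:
j(M) = -2 - 2/M
47*(-31 + (j(4) - 15)*(-3 + √(Z + 7))) = 47*(-31 + ((-2 - 2/4) - 15)*(-3 + √(-11 + 7))) = 47*(-31 + ((-2 - 2*¼) - 15)*(-3 + √(-4))) = 47*(-31 + ((-2 - ½) - 15)*(-3 + 2*I)) = 47*(-31 + (-5/2 - 15)*(-3 + 2*I)) = 47*(-31 - 35*(-3 + 2*I)/2) = 47*(-31 + (105/2 - 35*I)) = 47*(43/2 - 35*I) = 2021/2 - 1645*I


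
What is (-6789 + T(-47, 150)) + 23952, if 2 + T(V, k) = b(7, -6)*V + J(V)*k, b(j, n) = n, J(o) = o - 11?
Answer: 8743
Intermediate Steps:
J(o) = -11 + o
T(V, k) = -2 - 6*V + k*(-11 + V) (T(V, k) = -2 + (-6*V + (-11 + V)*k) = -2 + (-6*V + k*(-11 + V)) = -2 - 6*V + k*(-11 + V))
(-6789 + T(-47, 150)) + 23952 = (-6789 + (-2 - 6*(-47) + 150*(-11 - 47))) + 23952 = (-6789 + (-2 + 282 + 150*(-58))) + 23952 = (-6789 + (-2 + 282 - 8700)) + 23952 = (-6789 - 8420) + 23952 = -15209 + 23952 = 8743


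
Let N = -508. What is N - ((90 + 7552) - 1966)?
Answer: -6184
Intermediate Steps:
N - ((90 + 7552) - 1966) = -508 - ((90 + 7552) - 1966) = -508 - (7642 - 1966) = -508 - 1*5676 = -508 - 5676 = -6184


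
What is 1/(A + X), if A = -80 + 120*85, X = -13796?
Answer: -1/3676 ≈ -0.00027203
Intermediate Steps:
A = 10120 (A = -80 + 10200 = 10120)
1/(A + X) = 1/(10120 - 13796) = 1/(-3676) = -1/3676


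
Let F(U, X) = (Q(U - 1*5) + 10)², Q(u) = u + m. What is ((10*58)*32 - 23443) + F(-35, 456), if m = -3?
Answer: -3794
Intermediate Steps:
Q(u) = -3 + u (Q(u) = u - 3 = -3 + u)
F(U, X) = (2 + U)² (F(U, X) = ((-3 + (U - 1*5)) + 10)² = ((-3 + (U - 5)) + 10)² = ((-3 + (-5 + U)) + 10)² = ((-8 + U) + 10)² = (2 + U)²)
((10*58)*32 - 23443) + F(-35, 456) = ((10*58)*32 - 23443) + (2 - 35)² = (580*32 - 23443) + (-33)² = (18560 - 23443) + 1089 = -4883 + 1089 = -3794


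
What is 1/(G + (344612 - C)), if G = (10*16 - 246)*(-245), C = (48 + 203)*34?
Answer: 1/357148 ≈ 2.8000e-6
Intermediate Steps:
C = 8534 (C = 251*34 = 8534)
G = 21070 (G = (160 - 246)*(-245) = -86*(-245) = 21070)
1/(G + (344612 - C)) = 1/(21070 + (344612 - 1*8534)) = 1/(21070 + (344612 - 8534)) = 1/(21070 + 336078) = 1/357148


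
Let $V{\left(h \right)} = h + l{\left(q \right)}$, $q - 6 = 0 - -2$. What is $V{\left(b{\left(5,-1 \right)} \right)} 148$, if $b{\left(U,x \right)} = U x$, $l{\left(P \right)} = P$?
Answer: $444$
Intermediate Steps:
$q = 8$ ($q = 6 + \left(0 - -2\right) = 6 + \left(0 + 2\right) = 6 + 2 = 8$)
$V{\left(h \right)} = 8 + h$ ($V{\left(h \right)} = h + 8 = 8 + h$)
$V{\left(b{\left(5,-1 \right)} \right)} 148 = \left(8 + 5 \left(-1\right)\right) 148 = \left(8 - 5\right) 148 = 3 \cdot 148 = 444$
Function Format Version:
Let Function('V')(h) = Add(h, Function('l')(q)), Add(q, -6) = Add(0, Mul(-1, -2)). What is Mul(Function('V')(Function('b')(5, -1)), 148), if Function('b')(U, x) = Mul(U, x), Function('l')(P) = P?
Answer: 444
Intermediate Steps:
q = 8 (q = Add(6, Add(0, Mul(-1, -2))) = Add(6, Add(0, 2)) = Add(6, 2) = 8)
Function('V')(h) = Add(8, h) (Function('V')(h) = Add(h, 8) = Add(8, h))
Mul(Function('V')(Function('b')(5, -1)), 148) = Mul(Add(8, Mul(5, -1)), 148) = Mul(Add(8, -5), 148) = Mul(3, 148) = 444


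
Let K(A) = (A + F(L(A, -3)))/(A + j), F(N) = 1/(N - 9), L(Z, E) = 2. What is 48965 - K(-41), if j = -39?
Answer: 1713757/35 ≈ 48965.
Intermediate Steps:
F(N) = 1/(-9 + N)
K(A) = (-⅐ + A)/(-39 + A) (K(A) = (A + 1/(-9 + 2))/(A - 39) = (A + 1/(-7))/(-39 + A) = (A - ⅐)/(-39 + A) = (-⅐ + A)/(-39 + A))
48965 - K(-41) = 48965 - (-⅐ - 41)/(-39 - 41) = 48965 - (-288)/((-80)*7) = 48965 - (-1)*(-288)/(80*7) = 48965 - 1*18/35 = 48965 - 18/35 = 1713757/35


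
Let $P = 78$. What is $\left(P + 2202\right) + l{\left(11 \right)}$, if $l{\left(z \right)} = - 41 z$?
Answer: $1829$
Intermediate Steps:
$\left(P + 2202\right) + l{\left(11 \right)} = \left(78 + 2202\right) - 451 = 2280 - 451 = 1829$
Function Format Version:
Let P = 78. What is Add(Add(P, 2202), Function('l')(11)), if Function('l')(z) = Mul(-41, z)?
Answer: 1829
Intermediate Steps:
Add(Add(P, 2202), Function('l')(11)) = Add(Add(78, 2202), Mul(-41, 11)) = Add(2280, -451) = 1829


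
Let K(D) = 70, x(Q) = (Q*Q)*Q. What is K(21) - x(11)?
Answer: -1261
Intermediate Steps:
x(Q) = Q³ (x(Q) = Q²*Q = Q³)
K(21) - x(11) = 70 - 1*11³ = 70 - 1*1331 = 70 - 1331 = -1261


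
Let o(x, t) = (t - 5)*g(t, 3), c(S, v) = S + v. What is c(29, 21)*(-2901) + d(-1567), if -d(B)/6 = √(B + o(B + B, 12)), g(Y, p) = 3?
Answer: -145050 - 6*I*√1546 ≈ -1.4505e+5 - 235.92*I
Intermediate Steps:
o(x, t) = -15 + 3*t (o(x, t) = (t - 5)*3 = (-5 + t)*3 = -15 + 3*t)
d(B) = -6*√(21 + B) (d(B) = -6*√(B + (-15 + 3*12)) = -6*√(B + (-15 + 36)) = -6*√(B + 21) = -6*√(21 + B))
c(29, 21)*(-2901) + d(-1567) = (29 + 21)*(-2901) - 6*√(21 - 1567) = 50*(-2901) - 6*I*√1546 = -145050 - 6*I*√1546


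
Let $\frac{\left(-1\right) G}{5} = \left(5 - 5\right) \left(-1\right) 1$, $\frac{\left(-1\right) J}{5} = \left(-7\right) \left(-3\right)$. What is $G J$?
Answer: $0$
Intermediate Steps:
$J = -105$ ($J = - 5 \left(\left(-7\right) \left(-3\right)\right) = \left(-5\right) 21 = -105$)
$G = 0$ ($G = - 5 \left(5 - 5\right) \left(-1\right) 1 = - 5 \cdot 0 \left(-1\right) 1 = - 5 \cdot 0 \cdot 1 = \left(-5\right) 0 = 0$)
$G J = 0 \left(-105\right) = 0$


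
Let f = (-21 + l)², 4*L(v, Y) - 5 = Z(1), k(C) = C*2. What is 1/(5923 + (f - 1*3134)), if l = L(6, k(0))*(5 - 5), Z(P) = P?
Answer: 1/3230 ≈ 0.00030960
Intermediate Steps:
k(C) = 2*C
L(v, Y) = 3/2 (L(v, Y) = 5/4 + (¼)*1 = 5/4 + ¼ = 3/2)
l = 0 (l = 3*(5 - 5)/2 = (3/2)*0 = 0)
f = 441 (f = (-21 + 0)² = (-21)² = 441)
1/(5923 + (f - 1*3134)) = 1/(5923 + (441 - 1*3134)) = 1/(5923 + (441 - 3134)) = 1/(5923 - 2693) = 1/3230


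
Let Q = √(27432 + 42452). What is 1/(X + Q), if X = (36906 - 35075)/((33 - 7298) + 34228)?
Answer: -49369253/50805900086635 + 1454006738*√17471/50805900086635 ≈ 0.0037818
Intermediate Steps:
Q = 2*√17471 (Q = √69884 = 2*√17471 ≈ 264.36)
X = 1831/26963 (X = 1831/(-7265 + 34228) = 1831/26963 ≈ 0.067908)
1/(X + Q) = 1/(1831/26963 + 2*√17471)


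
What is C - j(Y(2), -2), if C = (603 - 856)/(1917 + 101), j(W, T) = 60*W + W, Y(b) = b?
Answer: -246449/2018 ≈ -122.13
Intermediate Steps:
j(W, T) = 61*W
C = -253/2018 ≈ -0.12537
C - j(Y(2), -2) = -253/2018 - 61*2 = -253/2018 - 1*122 = -253/2018 - 122 = -246449/2018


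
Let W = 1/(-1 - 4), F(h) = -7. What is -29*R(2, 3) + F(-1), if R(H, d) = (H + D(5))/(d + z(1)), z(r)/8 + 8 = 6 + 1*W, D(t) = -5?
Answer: -946/73 ≈ -12.959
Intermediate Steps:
W = -⅕ (W = 1/(-5) = -⅕ ≈ -0.20000)
z(r) = -88/5 (z(r) = -64 + 8*(6 + 1*(-⅕)) = -64 + 8*(6 - ⅕) = -64 + 8*(29/5) = -64 + 232/5 = -88/5)
R(H, d) = (-5 + H)/(-88/5 + d) (R(H, d) = (H - 5)/(d - 88/5) = (-5 + H)/(-88/5 + d))
-29*R(2, 3) + F(-1) = -145*(-5 + 2)/(-88 + 5*3) - 7 = -145*(-3)/(-88 + 15) - 7 = -145*(-3)/(-73) - 7 = -145*(-1)*(-3)/73 - 7 = -29*15/73 - 7 = -435/73 - 7 = -946/73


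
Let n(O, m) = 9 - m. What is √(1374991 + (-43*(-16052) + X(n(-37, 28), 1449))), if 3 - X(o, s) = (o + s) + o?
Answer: √2063819 ≈ 1436.6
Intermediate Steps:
X(o, s) = 3 - s - 2*o (X(o, s) = 3 - ((o + s) + o) = 3 - (s + 2*o) = 3 + (-s - 2*o) = 3 - s - 2*o)
√(1374991 + (-43*(-16052) + X(n(-37, 28), 1449))) = √(1374991 + (-43*(-16052) + (3 - 1*1449 - 2*(9 - 1*28)))) = √(1374991 + (690236 + (3 - 1449 - 2*(9 - 28)))) = √(1374991 + (690236 + (3 - 1449 - 2*(-19)))) = √(1374991 + (690236 + (3 - 1449 + 38))) = √(1374991 + (690236 - 1408)) = √(1374991 + 688828) = √2063819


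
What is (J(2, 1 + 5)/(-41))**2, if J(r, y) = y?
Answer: 36/1681 ≈ 0.021416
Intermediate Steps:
(J(2, 1 + 5)/(-41))**2 = ((1 + 5)/(-41))**2 = (6*(-1/41))**2 = (-6/41)**2 = 36/1681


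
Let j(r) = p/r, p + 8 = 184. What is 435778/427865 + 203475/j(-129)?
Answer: -11230641485947/75304240 ≈ -1.4914e+5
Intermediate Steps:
p = 176 (p = -8 + 184 = 176)
j(r) = 176/r
435778/427865 + 203475/j(-129) = 435778/427865 + 203475/((176/(-129))) = 435778*(1/427865) + 203475/((176*(-1/129))) = 435778/427865 + 203475/(-176/129) = 435778/427865 + 203475*(-129/176) = 435778/427865 - 26248275/176 = -11230641485947/75304240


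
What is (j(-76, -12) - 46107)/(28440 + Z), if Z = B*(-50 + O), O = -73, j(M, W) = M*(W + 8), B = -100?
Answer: -45803/40740 ≈ -1.1243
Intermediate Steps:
j(M, W) = M*(8 + W)
Z = 12300 (Z = -100*(-50 - 73) = -100*(-123) = 12300)
(j(-76, -12) - 46107)/(28440 + Z) = (-76*(8 - 12) - 46107)/(28440 + 12300) = (-76*(-4) - 46107)/40740 = (304 - 46107)*(1/40740) = -45803*1/40740 = -45803/40740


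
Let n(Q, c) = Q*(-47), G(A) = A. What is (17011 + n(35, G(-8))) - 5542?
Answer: 9824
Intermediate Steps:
n(Q, c) = -47*Q
(17011 + n(35, G(-8))) - 5542 = (17011 - 47*35) - 5542 = (17011 - 1645) - 5542 = 15366 - 5542 = 9824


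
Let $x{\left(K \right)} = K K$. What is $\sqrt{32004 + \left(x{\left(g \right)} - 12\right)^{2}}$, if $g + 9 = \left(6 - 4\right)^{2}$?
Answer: $\sqrt{32173} \approx 179.37$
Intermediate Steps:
$g = -5$ ($g = -9 + \left(6 - 4\right)^{2} = -9 + 2^{2} = -9 + 4 = -5$)
$x{\left(K \right)} = K^{2}$
$\sqrt{32004 + \left(x{\left(g \right)} - 12\right)^{2}} = \sqrt{32004 + \left(\left(-5\right)^{2} - 12\right)^{2}} = \sqrt{32004 + \left(25 - 12\right)^{2}} = \sqrt{32004 + 13^{2}} = \sqrt{32004 + 169} = \sqrt{32173}$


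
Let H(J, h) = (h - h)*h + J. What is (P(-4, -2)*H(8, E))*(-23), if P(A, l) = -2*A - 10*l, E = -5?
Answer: -5152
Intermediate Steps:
P(A, l) = -10*l - 2*A
H(J, h) = J (H(J, h) = 0*h + J = 0 + J = J)
(P(-4, -2)*H(8, E))*(-23) = ((-10*(-2) - 2*(-4))*8)*(-23) = ((20 + 8)*8)*(-23) = (28*8)*(-23) = 224*(-23) = -5152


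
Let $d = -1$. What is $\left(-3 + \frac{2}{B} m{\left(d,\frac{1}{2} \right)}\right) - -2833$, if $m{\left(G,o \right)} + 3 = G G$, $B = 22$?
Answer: $\frac{31128}{11} \approx 2829.8$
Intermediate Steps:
$m{\left(G,o \right)} = -3 + G^{2}$ ($m{\left(G,o \right)} = -3 + G G = -3 + G^{2}$)
$\left(-3 + \frac{2}{B} m{\left(d,\frac{1}{2} \right)}\right) - -2833 = \left(-3 + \frac{2}{22} \left(-3 + \left(-1\right)^{2}\right)\right) - -2833 = \left(-3 + 2 \cdot \frac{1}{22} \left(-3 + 1\right)\right) + 2833 = \left(-3 + \frac{1}{11} \left(-2\right)\right) + 2833 = \left(-3 - \frac{2}{11}\right) + 2833 = - \frac{35}{11} + 2833 = \frac{31128}{11}$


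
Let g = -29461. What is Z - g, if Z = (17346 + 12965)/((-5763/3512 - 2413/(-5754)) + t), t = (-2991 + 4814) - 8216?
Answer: 1903091416035191/64607368355 ≈ 29456.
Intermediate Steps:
t = -6393 (t = 1823 - 8216 = -6393)
Z = -306263071464/64607368355 (Z = (17346 + 12965)/((-5763/3512 - 2413/(-5754)) - 6393) = 30311/((-5763*1/3512 - 2413*(-1/5754)) - 6393) = 30311/((-5763/3512 + 2413/5754) - 6393) = 30311/(-12342923/10104024 - 6393) = 30311/(-64607368355/10104024) = 30311*(-10104024/64607368355) = -306263071464/64607368355 ≈ -4.7404)
Z - g = -306263071464/64607368355 - 1*(-29461) = -306263071464/64607368355 + 29461 = 1903091416035191/64607368355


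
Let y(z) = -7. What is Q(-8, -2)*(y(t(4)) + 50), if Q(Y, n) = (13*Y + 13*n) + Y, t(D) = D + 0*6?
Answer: -5934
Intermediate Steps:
t(D) = D (t(D) = D + 0 = D)
Q(Y, n) = 13*n + 14*Y
Q(-8, -2)*(y(t(4)) + 50) = (13*(-2) + 14*(-8))*(-7 + 50) = (-26 - 112)*43 = -138*43 = -5934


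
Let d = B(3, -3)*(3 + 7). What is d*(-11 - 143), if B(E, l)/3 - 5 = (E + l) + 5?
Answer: -46200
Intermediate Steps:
B(E, l) = 30 + 3*E + 3*l (B(E, l) = 15 + 3*((E + l) + 5) = 15 + 3*(5 + E + l) = 15 + (15 + 3*E + 3*l) = 30 + 3*E + 3*l)
d = 300 (d = (30 + 3*3 + 3*(-3))*(3 + 7) = (30 + 9 - 9)*10 = 30*10 = 300)
d*(-11 - 143) = 300*(-11 - 143) = 300*(-154) = -46200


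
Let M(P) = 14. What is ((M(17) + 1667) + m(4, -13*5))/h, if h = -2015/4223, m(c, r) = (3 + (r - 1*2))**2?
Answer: -24396271/2015 ≈ -12107.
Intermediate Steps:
m(c, r) = (1 + r)**2 (m(c, r) = (3 + (r - 2))**2 = (3 + (-2 + r))**2 = (1 + r)**2)
h = -2015/4223 (h = -2015*1/4223 = -2015/4223 ≈ -0.47715)
((M(17) + 1667) + m(4, -13*5))/h = ((14 + 1667) + (1 - 13*5)**2)/(-2015/4223) = (1681 + (1 - 65)**2)*(-4223/2015) = (1681 + (-64)**2)*(-4223/2015) = (1681 + 4096)*(-4223/2015) = 5777*(-4223/2015) = -24396271/2015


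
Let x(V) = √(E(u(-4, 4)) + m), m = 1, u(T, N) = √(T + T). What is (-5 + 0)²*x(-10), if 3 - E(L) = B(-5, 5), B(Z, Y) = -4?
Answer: 50*√2 ≈ 70.711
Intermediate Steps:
u(T, N) = √2*√T (u(T, N) = √(2*T) = √2*√T)
E(L) = 7 (E(L) = 3 - 1*(-4) = 3 + 4 = 7)
x(V) = 2*√2 (x(V) = √(7 + 1) = √8 = 2*√2)
(-5 + 0)²*x(-10) = (-5 + 0)²*(2*√2) = (-5)²*(2*√2) = 25*(2*√2) = 50*√2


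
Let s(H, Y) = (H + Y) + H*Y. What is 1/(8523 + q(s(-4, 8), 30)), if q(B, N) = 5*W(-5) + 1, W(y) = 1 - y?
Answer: 1/8554 ≈ 0.00011690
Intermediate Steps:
s(H, Y) = H + Y + H*Y
q(B, N) = 31 (q(B, N) = 5*(1 - 1*(-5)) + 1 = 5*(1 + 5) + 1 = 5*6 + 1 = 30 + 1 = 31)
1/(8523 + q(s(-4, 8), 30)) = 1/(8523 + 31) = 1/8554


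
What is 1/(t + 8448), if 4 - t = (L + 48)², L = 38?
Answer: 1/1056 ≈ 0.00094697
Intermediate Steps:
t = -7392 (t = 4 - (38 + 48)² = 4 - 1*86² = 4 - 1*7396 = 4 - 7396 = -7392)
1/(t + 8448) = 1/(-7392 + 8448) = 1/1056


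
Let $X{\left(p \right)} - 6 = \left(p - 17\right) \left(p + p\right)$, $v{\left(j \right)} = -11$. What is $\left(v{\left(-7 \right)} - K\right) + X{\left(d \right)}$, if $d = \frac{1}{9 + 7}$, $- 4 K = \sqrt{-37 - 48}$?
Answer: $- \frac{911}{128} + \frac{i \sqrt{85}}{4} \approx -7.1172 + 2.3049 i$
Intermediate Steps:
$K = - \frac{i \sqrt{85}}{4}$ ($K = - \frac{\sqrt{-37 - 48}}{4} = - \frac{\sqrt{-85}}{4} = - \frac{i \sqrt{85}}{4} \approx - 2.3049 i$)
$d = \frac{1}{16} \approx 0.0625$
$X{\left(p \right)} = 6 + 2 p \left(-17 + p\right)$ ($X{\left(p \right)} = 6 + \left(p - 17\right) \left(p + p\right) = 6 + \left(-17 + p\right) 2 p = 6 + 2 p \left(-17 + p\right)$)
$\left(v{\left(-7 \right)} - K\right) + X{\left(d \right)} = \left(-11 - - \frac{i \sqrt{85}}{4}\right) + \left(6 - \frac{17}{8} + \frac{2}{256}\right) = \left(-11 + \frac{i \sqrt{85}}{4}\right) + \left(6 - \frac{17}{8} + 2 \cdot \frac{1}{256}\right) = \left(-11 + \frac{i \sqrt{85}}{4}\right) + \left(6 - \frac{17}{8} + \frac{1}{128}\right) = \left(-11 + \frac{i \sqrt{85}}{4}\right) + \frac{497}{128} = - \frac{911}{128} + \frac{i \sqrt{85}}{4}$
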